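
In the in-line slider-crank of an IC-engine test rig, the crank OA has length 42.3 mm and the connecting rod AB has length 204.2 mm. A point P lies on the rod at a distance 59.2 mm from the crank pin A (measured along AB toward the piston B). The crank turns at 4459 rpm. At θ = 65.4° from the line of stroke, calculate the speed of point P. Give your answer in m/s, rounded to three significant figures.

19.3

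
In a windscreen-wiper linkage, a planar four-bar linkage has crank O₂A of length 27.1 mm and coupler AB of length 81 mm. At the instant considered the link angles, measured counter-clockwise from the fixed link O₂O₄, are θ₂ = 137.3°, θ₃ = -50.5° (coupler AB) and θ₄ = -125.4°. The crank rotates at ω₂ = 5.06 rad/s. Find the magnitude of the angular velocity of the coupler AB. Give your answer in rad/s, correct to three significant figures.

ω₂ = 5.06 rad/s
Differentiating the loop-closure r₂e^{iθ₂}+r₃e^{iθ₃}=r₁+r₄e^{iθ₄} gives r₂ω₂e^{iθ₂}+r₃ω₃e^{iθ₃}=r₄ω₄e^{iθ₄}.
Eliminating the other unknown: ω₃ = r₂ω₂ sin(θ₄−θ₂) / [r₃ sin(θ₃−θ₄)].
Numerator sine = +0.99189; denominator sine = +0.96547.
Result = 0.0271·5.06·(+0.99189) / (0.081·(+0.96547)) = +1.7392 rad/s; magnitude 1.7392 rad/s.

1.74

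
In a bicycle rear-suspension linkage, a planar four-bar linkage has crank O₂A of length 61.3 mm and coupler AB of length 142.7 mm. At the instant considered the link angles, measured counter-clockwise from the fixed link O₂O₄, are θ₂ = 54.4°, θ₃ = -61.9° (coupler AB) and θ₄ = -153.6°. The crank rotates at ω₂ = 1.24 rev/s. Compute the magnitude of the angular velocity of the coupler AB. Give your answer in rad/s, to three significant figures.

ω₂ = 7.791 rad/s (from 1.24 rev/s).
Differentiating the loop-closure r₂e^{iθ₂}+r₃e^{iθ₃}=r₁+r₄e^{iθ₄} gives r₂ω₂e^{iθ₂}+r₃ω₃e^{iθ₃}=r₄ω₄e^{iθ₄}.
Eliminating the other unknown: ω₃ = r₂ω₂ sin(θ₄−θ₂) / [r₃ sin(θ₃−θ₄)].
Numerator sine = +0.46947; denominator sine = +0.99956.
Result = 0.0613·7.791·(+0.46947) / (0.1427·(+0.99956)) = +1.5719 rad/s; magnitude 1.5719 rad/s.

1.57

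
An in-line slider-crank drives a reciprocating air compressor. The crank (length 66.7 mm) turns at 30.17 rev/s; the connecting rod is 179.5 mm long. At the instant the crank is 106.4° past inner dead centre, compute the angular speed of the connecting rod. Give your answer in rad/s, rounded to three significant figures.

21.3

ω = 189.6 rad/s (converted from 30.17 rev/s).
The rod makes angle φ with the slider axis where L sinφ = r sinθ; differentiating, L cosφ·φ̇ = r ω cosθ.
L cosφ = √(L² − r² sin²θ) = 0.16771 m.
|ω_rod| = r ω |cosθ| / √(L² − r² sin²θ) = 0.0667·189.6·0.28234/0.16771 = 21.286 rad/s.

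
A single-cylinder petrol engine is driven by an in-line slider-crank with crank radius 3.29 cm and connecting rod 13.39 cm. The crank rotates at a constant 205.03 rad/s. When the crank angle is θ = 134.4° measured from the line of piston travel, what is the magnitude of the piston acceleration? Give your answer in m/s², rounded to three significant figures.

ω = 205 rad/s
x(θ) = r cosθ + √(L² − r² sin²θ); with ω constant, a = ω²·d²x/dθ².
d²x/dθ² = −r cosθ − r²(cos2θ)/√u − r⁴ sin²2θ/(4u^{3/2}),  u = L² − r² sin²θ = 0.0173767 m².
Substituting r = 0.0329 m, L = 0.1339 m, θ = 134.4°: d²x/dθ² = +0.023063 m.
a = ω²·d²x/dθ² = (205)²·(+0.023063) = +969.51 m/s²;  |a| = 969.51 m/s².

970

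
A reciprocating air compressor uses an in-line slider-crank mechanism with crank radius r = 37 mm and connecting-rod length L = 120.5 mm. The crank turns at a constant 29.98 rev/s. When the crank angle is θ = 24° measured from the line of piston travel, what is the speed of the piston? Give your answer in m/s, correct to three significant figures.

ω = 2π·30 = 188.4 rad/s
For an in-line slider-crank, x = r cosθ + √(L² − r² sin²θ), so v = −rω sinθ·[1 + r cosθ/√(L² − r² sin²θ)].
With r = 0.037 m, L = 0.1205 m, θ = 24°: √(L² − r² sin²θ) = 0.11956 m.
v = −0.037·188.4·0.40674·[1 + 0.037·0.91355/0.11956] = -3.6363 m/s.
|v| = 3.6363 m/s.

3.64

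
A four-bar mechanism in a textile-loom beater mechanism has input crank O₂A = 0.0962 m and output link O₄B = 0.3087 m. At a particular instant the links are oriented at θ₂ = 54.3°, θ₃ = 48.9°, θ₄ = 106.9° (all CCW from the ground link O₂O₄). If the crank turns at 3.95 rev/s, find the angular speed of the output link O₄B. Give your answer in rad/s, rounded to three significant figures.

ω₂ = 24.82 rad/s (from 3.95 rev/s).
Differentiating the loop-closure r₂e^{iθ₂}+r₃e^{iθ₃}=r₁+r₄e^{iθ₄} gives r₂ω₂e^{iθ₂}+r₃ω₃e^{iθ₃}=r₄ω₄e^{iθ₄}.
Eliminating the other unknown: ω₄ = r₂ω₂ sin(θ₂−θ₃) / [r₄ sin(θ₄−θ₃)].
Numerator sine = +0.09411; denominator sine = +0.84805.
Result = 0.0962·24.82·(+0.09411) / (0.3087·(+0.84805)) = +0.85827 rad/s; magnitude 0.85827 rad/s.

0.858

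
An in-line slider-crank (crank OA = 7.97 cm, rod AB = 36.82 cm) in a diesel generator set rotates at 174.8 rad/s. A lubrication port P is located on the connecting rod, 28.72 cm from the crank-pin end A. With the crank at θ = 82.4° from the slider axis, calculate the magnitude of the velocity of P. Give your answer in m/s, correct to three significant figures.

ω = 174.8 rad/s.  Crank-pin speed |V_A| = rω = 13.932 m/s, perpendicular to OA.
Rod angle: sinφ = −(r/L) sinθ ⇒ φ = -12.390°; ω_rod = −rω cosθ/√(L²−r²sin²θ) = -5.1235 rad/s.
V_P = V_A + ω_rod × AP, with AP = 0.2872 m along the rod.
Components: V_Px = −rω sinθ − a·ω_rod·sinφ = -14.125 m/s;  V_Py = rω cosθ + a·ω_rod·cosφ = +0.40534 m/s.
|V_P| = √(V_Px² + V_Py²) = 14.131 m/s.

14.1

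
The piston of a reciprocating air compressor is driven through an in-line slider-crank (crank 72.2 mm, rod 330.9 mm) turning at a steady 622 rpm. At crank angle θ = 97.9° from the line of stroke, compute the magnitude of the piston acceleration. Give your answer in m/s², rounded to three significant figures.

ω = 2π·622/60 = 65.14 rad/s
x(θ) = r cosθ + √(L² − r² sin²θ); with ω constant, a = ω²·d²x/dθ².
d²x/dθ² = −r cosθ − r²(cos2θ)/√u − r⁴ sin²2θ/(4u^{3/2}),  u = L² − r² sin²θ = 0.10438 m².
Substituting r = 0.0722 m, L = 0.3309 m, θ = 97.9°: d²x/dθ² = +0.025434 m.
a = ω²·d²x/dθ² = (65.14)²·(+0.025434) = +107.91 m/s²;  |a| = 107.91 m/s².

108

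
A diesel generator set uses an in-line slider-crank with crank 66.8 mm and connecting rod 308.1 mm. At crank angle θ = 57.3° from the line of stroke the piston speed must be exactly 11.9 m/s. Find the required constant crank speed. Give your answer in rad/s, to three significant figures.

For an in-line slider-crank, |v_piston| = rω|sinθ|·[1 + r cosθ/√(L² − r² sin²θ)].
With r = 0.0668 m, L = 0.3081 m, θ = 57.3°: the bracketed kinematic factor |dx/dθ| = 0.06291 m.
ω = v/|dx/dθ| = 11.9/0.06291 = 189.16 rad/s.

189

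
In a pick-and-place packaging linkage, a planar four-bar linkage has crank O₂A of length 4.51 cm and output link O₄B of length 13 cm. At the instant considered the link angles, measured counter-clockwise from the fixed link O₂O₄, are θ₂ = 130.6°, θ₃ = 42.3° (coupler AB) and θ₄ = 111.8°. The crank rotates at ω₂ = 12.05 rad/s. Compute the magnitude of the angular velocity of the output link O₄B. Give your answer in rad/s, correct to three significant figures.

4.46

ω₂ = 12.05 rad/s
Differentiating the loop-closure r₂e^{iθ₂}+r₃e^{iθ₃}=r₁+r₄e^{iθ₄} gives r₂ω₂e^{iθ₂}+r₃ω₃e^{iθ₃}=r₄ω₄e^{iθ₄}.
Eliminating the other unknown: ω₄ = r₂ω₂ sin(θ₂−θ₃) / [r₄ sin(θ₄−θ₃)].
Numerator sine = +0.99956; denominator sine = +0.93667.
Result = 0.0451·12.05·(+0.99956) / (0.13·(+0.93667)) = +4.4611 rad/s; magnitude 4.4611 rad/s.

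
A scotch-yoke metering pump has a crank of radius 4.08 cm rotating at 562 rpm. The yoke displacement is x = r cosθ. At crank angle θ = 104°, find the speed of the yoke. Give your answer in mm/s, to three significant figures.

ω = 58.85 rad/s (from 562 rpm).
x = r cosθ ⇒ ẋ = −rω sinθ.
|v| = rω|sinθ| = 0.0408·58.85·|sin 104°| = 2.3299 m/s = 2329.9 mm/s.

2330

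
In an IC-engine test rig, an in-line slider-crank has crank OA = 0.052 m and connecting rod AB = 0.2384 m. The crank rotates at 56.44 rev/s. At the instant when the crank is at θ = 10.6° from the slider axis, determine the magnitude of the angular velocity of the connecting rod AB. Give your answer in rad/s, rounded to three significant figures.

76.1

ω = 354.6 rad/s (converted from 56.44 rev/s).
The rod makes angle φ with the slider axis where L sinφ = r sinθ; differentiating, L cosφ·φ̇ = r ω cosθ.
L cosφ = √(L² − r² sin²θ) = 0.23821 m.
|ω_rod| = r ω |cosθ| / √(L² − r² sin²θ) = 0.052·354.6·0.98294/0.23821 = 76.092 rad/s.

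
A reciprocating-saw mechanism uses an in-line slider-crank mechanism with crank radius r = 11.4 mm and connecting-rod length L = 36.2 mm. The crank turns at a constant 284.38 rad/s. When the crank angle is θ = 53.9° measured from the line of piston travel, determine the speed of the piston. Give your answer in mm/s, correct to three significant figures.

ω = 284.4 rad/s
For an in-line slider-crank, x = r cosθ + √(L² − r² sin²θ), so v = −rω sinθ·[1 + r cosθ/√(L² − r² sin²θ)].
With r = 0.0114 m, L = 0.0362 m, θ = 53.9°: √(L² − r² sin²θ) = 0.035009 m.
v = −0.0114·284.4·0.80799·[1 + 0.0114·0.58920/0.035009] = -3.122 m/s.
|v| = 3.122 m/s = 3122 mm/s.

3120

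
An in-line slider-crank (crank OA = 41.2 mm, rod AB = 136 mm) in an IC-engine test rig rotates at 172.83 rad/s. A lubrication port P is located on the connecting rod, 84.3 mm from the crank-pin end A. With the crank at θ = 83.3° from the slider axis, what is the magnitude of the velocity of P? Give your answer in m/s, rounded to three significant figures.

ω = 172.8 rad/s.  Crank-pin speed |V_A| = rω = 7.1206 m/s, perpendicular to OA.
Rod angle: sinφ = −(r/L) sinθ ⇒ φ = -17.510°; ω_rod = −rω cosθ/√(L²−r²sin²θ) = -6.4054 rad/s.
V_P = V_A + ω_rod × AP, with AP = 0.0843 m along the rod.
Components: V_Px = −rω sinθ − a·ω_rod·sinφ = -7.2344 m/s;  V_Py = rω cosθ + a·ω_rod·cosφ = +0.31581 m/s.
|V_P| = √(V_Px² + V_Py²) = 7.2413 m/s.

7.24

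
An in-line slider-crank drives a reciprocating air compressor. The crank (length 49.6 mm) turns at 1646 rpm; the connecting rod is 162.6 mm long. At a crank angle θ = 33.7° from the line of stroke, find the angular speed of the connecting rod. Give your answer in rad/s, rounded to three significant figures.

44.4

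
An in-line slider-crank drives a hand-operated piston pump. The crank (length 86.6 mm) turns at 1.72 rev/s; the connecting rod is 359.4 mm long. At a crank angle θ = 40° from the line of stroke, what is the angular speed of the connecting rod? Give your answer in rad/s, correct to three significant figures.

ω = 10.81 rad/s (converted from 1.72 rev/s).
The rod makes angle φ with the slider axis where L sinφ = r sinθ; differentiating, L cosφ·φ̇ = r ω cosθ.
L cosφ = √(L² − r² sin²θ) = 0.35506 m.
|ω_rod| = r ω |cosθ| / √(L² − r² sin²θ) = 0.0866·10.81·0.76604/0.35506 = 2.0192 rad/s.

2.02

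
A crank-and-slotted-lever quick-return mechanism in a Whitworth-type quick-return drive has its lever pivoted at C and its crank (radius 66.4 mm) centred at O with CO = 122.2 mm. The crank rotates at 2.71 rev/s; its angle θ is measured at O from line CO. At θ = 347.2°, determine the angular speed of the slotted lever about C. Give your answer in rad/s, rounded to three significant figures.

ω = 17.03 rad/s (from 2.71 rev/s).
Crank pin A relative to C: A = (d + r cosθ, r sinθ); lever angle φ = atan2(r sinθ, d + r cosθ).
Differentiating tanφ: φ̇ = rω(d cosθ + r)/(d² + r² + 2dr cosθ).
d² + r² + 2dr cosθ = |CA|² = 0.0351667 m²;  d cosθ + r = +0.18556 m.
|ω_lever| = |0.0664·17.03·+0.18556| / 0.0351667 = 5.9659 rad/s.

5.97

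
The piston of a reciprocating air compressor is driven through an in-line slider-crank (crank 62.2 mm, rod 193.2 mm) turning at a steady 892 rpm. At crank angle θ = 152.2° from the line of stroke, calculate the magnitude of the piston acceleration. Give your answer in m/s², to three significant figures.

377

ω = 2π·892/60 = 93.41 rad/s
x(θ) = r cosθ + √(L² − r² sin²θ); with ω constant, a = ω²·d²x/dθ².
d²x/dθ² = −r cosθ − r²(cos2θ)/√u − r⁴ sin²2θ/(4u^{3/2}),  u = L² − r² sin²θ = 0.0364847 m².
Substituting r = 0.0622 m, L = 0.1932 m, θ = 152.2°: d²x/dθ² = +0.043212 m.
a = ω²·d²x/dθ² = (93.41)²·(+0.043212) = +377.04 m/s²;  |a| = 377.04 m/s².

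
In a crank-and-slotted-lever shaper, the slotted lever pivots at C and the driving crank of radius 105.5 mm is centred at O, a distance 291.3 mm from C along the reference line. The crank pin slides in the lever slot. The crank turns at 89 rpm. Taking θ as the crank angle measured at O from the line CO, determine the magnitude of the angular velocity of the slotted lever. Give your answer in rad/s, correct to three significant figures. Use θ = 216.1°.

2.76

ω = 9.32 rad/s (from 89 rpm).
Crank pin A relative to C: A = (d + r cosθ, r sinθ); lever angle φ = atan2(r sinθ, d + r cosθ).
Differentiating tanφ: φ̇ = rω(d cosθ + r)/(d² + r² + 2dr cosθ).
d² + r² + 2dr cosθ = |CA|² = 0.0463234 m²;  d cosθ + r = -0.12987 m.
|ω_lever| = |0.1055·9.32·-0.12987| / 0.0463234 = 2.7566 rad/s.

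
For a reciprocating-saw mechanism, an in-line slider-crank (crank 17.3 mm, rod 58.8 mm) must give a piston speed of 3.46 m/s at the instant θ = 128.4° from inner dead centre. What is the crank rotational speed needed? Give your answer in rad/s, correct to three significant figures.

314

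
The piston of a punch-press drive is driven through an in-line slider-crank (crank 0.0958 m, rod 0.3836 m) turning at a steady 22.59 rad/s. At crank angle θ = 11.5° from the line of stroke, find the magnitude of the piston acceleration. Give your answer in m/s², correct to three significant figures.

ω = 22.59 rad/s
x(θ) = r cosθ + √(L² − r² sin²θ); with ω constant, a = ω²·d²x/dθ².
d²x/dθ² = −r cosθ − r²(cos2θ)/√u − r⁴ sin²2θ/(4u^{3/2}),  u = L² − r² sin²θ = 0.146784 m².
Substituting r = 0.0958 m, L = 0.3836 m, θ = 11.5°: d²x/dθ² = -0.11598 m.
a = ω²·d²x/dθ² = (22.59)²·(-0.11598) = -59.188 m/s²;  |a| = 59.188 m/s².

59.2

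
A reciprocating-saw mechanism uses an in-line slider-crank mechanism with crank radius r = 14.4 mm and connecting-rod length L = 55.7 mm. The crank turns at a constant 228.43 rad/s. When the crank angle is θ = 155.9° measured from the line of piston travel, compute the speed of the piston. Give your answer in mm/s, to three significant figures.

ω = 228.4 rad/s
For an in-line slider-crank, x = r cosθ + √(L² − r² sin²θ), so v = −rω sinθ·[1 + r cosθ/√(L² − r² sin²θ)].
With r = 0.0144 m, L = 0.0557 m, θ = 155.9°: √(L² − r² sin²θ) = 0.055389 m.
v = −0.0144·228.4·0.40833·[1 + 0.0144·-0.91283/0.055389] = -1.0244 m/s.
|v| = 1.0244 m/s = 1024.4 mm/s.

1020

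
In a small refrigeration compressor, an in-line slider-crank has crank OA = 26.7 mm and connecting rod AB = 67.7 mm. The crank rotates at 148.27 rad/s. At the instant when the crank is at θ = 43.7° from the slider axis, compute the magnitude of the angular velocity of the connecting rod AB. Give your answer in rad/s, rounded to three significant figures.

ω = 148.3 rad/s
The rod makes angle φ with the slider axis where L sinφ = r sinθ; differentiating, L cosφ·φ̇ = r ω cosθ.
L cosφ = √(L² − r² sin²θ) = 0.065138 m.
|ω_rod| = r ω |cosθ| / √(L² − r² sin²θ) = 0.0267·148.3·0.72297/0.065138 = 43.939 rad/s.

43.9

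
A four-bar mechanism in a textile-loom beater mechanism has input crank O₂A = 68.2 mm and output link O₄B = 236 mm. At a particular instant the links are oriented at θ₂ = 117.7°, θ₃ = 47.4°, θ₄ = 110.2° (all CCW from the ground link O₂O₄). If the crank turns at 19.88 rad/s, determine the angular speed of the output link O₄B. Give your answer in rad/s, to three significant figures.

ω₂ = 19.88 rad/s
Differentiating the loop-closure r₂e^{iθ₂}+r₃e^{iθ₃}=r₁+r₄e^{iθ₄} gives r₂ω₂e^{iθ₂}+r₃ω₃e^{iθ₃}=r₄ω₄e^{iθ₄}.
Eliminating the other unknown: ω₄ = r₂ω₂ sin(θ₂−θ₃) / [r₄ sin(θ₄−θ₃)].
Numerator sine = +0.94147; denominator sine = +0.88942.
Result = 0.0682·19.88·(+0.94147) / (0.236·(+0.88942)) = +6.0812 rad/s; magnitude 6.0812 rad/s.

6.08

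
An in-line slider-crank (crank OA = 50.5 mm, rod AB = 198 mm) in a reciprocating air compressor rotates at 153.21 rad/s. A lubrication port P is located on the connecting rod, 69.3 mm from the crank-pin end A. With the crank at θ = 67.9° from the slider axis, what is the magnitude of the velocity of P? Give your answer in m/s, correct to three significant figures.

7.65

ω = 153.2 rad/s.  Crank-pin speed |V_A| = rω = 7.7371 m/s, perpendicular to OA.
Rod angle: sinφ = −(r/L) sinθ ⇒ φ = -13.669°; ω_rod = −rω cosθ/√(L²−r²sin²θ) = -15.13 rad/s.
V_P = V_A + ω_rod × AP, with AP = 0.0693 m along the rod.
Components: V_Px = −rω sinθ − a·ω_rod·sinφ = -7.4164 m/s;  V_Py = rω cosθ + a·ω_rod·cosφ = +1.8921 m/s.
|V_P| = √(V_Px² + V_Py²) = 7.654 m/s.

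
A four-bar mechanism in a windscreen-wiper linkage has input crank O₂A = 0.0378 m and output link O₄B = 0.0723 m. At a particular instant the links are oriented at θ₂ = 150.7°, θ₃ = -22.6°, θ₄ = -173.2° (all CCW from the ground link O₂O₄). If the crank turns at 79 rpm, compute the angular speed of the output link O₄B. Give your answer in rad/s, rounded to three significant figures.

1.03

ω₂ = 8.273 rad/s (from 79 rpm).
Differentiating the loop-closure r₂e^{iθ₂}+r₃e^{iθ₃}=r₁+r₄e^{iθ₄} gives r₂ω₂e^{iθ₂}+r₃ω₃e^{iθ₃}=r₄ω₄e^{iθ₄}.
Eliminating the other unknown: ω₄ = r₂ω₂ sin(θ₂−θ₃) / [r₄ sin(θ₄−θ₃)].
Numerator sine = +0.11667; denominator sine = -0.49090.
Result = 0.0378·8.273·(+0.11667) / (0.0723·(-0.49090)) = -1.028 rad/s; magnitude 1.028 rad/s.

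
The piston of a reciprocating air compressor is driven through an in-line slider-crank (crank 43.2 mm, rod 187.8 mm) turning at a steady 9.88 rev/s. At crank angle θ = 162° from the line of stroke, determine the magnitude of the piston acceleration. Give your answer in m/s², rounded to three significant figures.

127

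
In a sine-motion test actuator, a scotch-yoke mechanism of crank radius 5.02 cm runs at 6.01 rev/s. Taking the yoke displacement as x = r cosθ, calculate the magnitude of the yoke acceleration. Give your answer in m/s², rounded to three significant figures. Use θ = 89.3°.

ω = 37.76 rad/s (from 6.01 rev/s).
x = r cosθ ⇒ ẍ = −rω² cosθ (ω constant).
|a| = rω²|cosθ| = 0.0502·(37.76)²·|cos 89.3°| = 0.87453 m/s².

0.875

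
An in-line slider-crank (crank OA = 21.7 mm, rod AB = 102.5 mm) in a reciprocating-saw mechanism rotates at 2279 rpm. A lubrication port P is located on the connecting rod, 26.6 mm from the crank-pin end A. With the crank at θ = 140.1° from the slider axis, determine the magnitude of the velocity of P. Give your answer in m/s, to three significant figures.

ω = 238.7 rad/s.  Crank-pin speed |V_A| = rω = 5.1788 m/s, perpendicular to OA.
Rod angle: sinφ = −(r/L) sinθ ⇒ φ = -7.805°; ω_rod = −rω cosθ/√(L²−r²sin²θ) = +39.124 rad/s.
V_P = V_A + ω_rod × AP, with AP = 0.0266 m along the rod.
Components: V_Px = −rω sinθ − a·ω_rod·sinφ = -3.1806 m/s;  V_Py = rω cosθ + a·ω_rod·cosφ = -2.942 m/s.
|V_P| = √(V_Px² + V_Py²) = 4.3326 m/s.

4.33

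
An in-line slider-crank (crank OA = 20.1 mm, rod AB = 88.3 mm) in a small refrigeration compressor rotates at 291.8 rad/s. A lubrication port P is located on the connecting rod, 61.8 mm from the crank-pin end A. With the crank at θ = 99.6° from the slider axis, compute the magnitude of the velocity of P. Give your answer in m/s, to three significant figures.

ω = 291.8 rad/s.  Crank-pin speed |V_A| = rω = 5.8652 m/s, perpendicular to OA.
Rod angle: sinφ = −(r/L) sinθ ⇒ φ = -12.970°; ω_rod = −rω cosθ/√(L²−r²sin²θ) = +11.367 rad/s.
V_P = V_A + ω_rod × AP, with AP = 0.0618 m along the rod.
Components: V_Px = −rω sinθ − a·ω_rod·sinφ = -5.6254 m/s;  V_Py = rω cosθ + a·ω_rod·cosφ = -0.29355 m/s.
|V_P| = √(V_Px² + V_Py²) = 5.633 m/s.

5.63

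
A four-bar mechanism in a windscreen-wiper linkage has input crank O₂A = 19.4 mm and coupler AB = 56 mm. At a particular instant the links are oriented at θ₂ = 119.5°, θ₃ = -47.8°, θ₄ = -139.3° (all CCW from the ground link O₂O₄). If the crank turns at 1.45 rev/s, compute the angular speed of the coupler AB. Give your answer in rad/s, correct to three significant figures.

3.10

ω₂ = 9.111 rad/s (from 1.45 rev/s).
Differentiating the loop-closure r₂e^{iθ₂}+r₃e^{iθ₃}=r₁+r₄e^{iθ₄} gives r₂ω₂e^{iθ₂}+r₃ω₃e^{iθ₃}=r₄ω₄e^{iθ₄}.
Eliminating the other unknown: ω₃ = r₂ω₂ sin(θ₄−θ₂) / [r₃ sin(θ₃−θ₄)].
Numerator sine = +0.98096; denominator sine = +0.99966.
Result = 0.0194·9.111·(+0.98096) / (0.056·(+0.99966)) = +3.0971 rad/s; magnitude 3.0971 rad/s.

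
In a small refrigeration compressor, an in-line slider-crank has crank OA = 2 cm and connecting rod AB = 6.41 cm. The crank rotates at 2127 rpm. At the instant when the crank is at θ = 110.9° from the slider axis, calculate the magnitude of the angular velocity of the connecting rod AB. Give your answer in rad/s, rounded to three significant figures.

25.9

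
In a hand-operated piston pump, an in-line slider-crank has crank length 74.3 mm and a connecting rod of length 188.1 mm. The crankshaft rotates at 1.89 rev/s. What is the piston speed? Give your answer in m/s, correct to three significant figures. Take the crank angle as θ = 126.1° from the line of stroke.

ω = 2π·1.89 = 11.88 rad/s
For an in-line slider-crank, x = r cosθ + √(L² − r² sin²θ), so v = −rω sinθ·[1 + r cosθ/√(L² − r² sin²θ)].
With r = 0.0743 m, L = 0.1881 m, θ = 126.1°: √(L² − r² sin²θ) = 0.17826 m.
v = −0.0743·11.88·0.80799·[1 + 0.0743·-0.58920/0.17826] = -0.53784 m/s.
|v| = 0.53784 m/s.

0.538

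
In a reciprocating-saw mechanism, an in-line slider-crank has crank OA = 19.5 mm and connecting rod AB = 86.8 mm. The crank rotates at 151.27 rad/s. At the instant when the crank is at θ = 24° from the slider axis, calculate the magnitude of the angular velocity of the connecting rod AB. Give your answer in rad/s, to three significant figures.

ω = 151.3 rad/s
The rod makes angle φ with the slider axis where L sinφ = r sinθ; differentiating, L cosφ·φ̇ = r ω cosθ.
L cosφ = √(L² − r² sin²θ) = 0.086437 m.
|ω_rod| = r ω |cosθ| / √(L² − r² sin²θ) = 0.0195·151.3·0.91355/0.086437 = 31.176 rad/s.

31.2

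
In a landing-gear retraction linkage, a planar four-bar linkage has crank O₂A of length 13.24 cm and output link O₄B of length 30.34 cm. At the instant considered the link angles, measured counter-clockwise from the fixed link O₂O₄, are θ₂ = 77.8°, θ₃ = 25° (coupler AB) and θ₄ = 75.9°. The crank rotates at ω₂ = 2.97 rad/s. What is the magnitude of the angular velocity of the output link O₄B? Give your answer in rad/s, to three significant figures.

1.33

ω₂ = 2.97 rad/s
Differentiating the loop-closure r₂e^{iθ₂}+r₃e^{iθ₃}=r₁+r₄e^{iθ₄} gives r₂ω₂e^{iθ₂}+r₃ω₃e^{iθ₃}=r₄ω₄e^{iθ₄}.
Eliminating the other unknown: ω₄ = r₂ω₂ sin(θ₂−θ₃) / [r₄ sin(θ₄−θ₃)].
Numerator sine = +0.79653; denominator sine = +0.77605.
Result = 0.1324·2.97·(+0.79653) / (0.3034·(+0.77605)) = +1.3303 rad/s; magnitude 1.3303 rad/s.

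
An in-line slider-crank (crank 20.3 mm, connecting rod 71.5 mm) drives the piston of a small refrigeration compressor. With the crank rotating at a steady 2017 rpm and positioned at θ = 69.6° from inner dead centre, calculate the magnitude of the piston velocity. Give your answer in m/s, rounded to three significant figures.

ω = 2π·2017/60 = 211.2 rad/s
For an in-line slider-crank, x = r cosθ + √(L² − r² sin²θ), so v = −rω sinθ·[1 + r cosθ/√(L² − r² sin²θ)].
With r = 0.0203 m, L = 0.0715 m, θ = 69.6°: √(L² − r² sin²θ) = 0.068922 m.
v = −0.0203·211.2·0.93728·[1 + 0.0203·0.34857/0.068922] = -4.4314 m/s.
|v| = 4.4314 m/s.

4.43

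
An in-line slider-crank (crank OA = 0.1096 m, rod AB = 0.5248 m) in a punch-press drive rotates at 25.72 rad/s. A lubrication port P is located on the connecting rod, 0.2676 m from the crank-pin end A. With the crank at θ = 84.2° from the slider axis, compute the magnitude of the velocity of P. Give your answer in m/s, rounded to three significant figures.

ω = 25.72 rad/s.  Crank-pin speed |V_A| = rω = 2.8189 m/s, perpendicular to OA.
Rod angle: sinφ = −(r/L) sinθ ⇒ φ = -11.992°; ω_rod = −rω cosθ/√(L²−r²sin²θ) = -0.55492 rad/s.
V_P = V_A + ω_rod × AP, with AP = 0.2676 m along the rod.
Components: V_Px = −rω sinθ − a·ω_rod·sinφ = -2.8353 m/s;  V_Py = rω cosθ + a·ω_rod·cosφ = +0.13961 m/s.
|V_P| = √(V_Px² + V_Py²) = 2.8388 m/s.

2.84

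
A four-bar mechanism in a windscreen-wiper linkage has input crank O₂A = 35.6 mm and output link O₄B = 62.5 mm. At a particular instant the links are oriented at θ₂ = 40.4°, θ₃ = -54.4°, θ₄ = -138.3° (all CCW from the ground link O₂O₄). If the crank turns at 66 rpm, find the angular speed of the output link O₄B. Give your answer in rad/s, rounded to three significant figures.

3.95

ω₂ = 6.912 rad/s (from 66 rpm).
Differentiating the loop-closure r₂e^{iθ₂}+r₃e^{iθ₃}=r₁+r₄e^{iθ₄} gives r₂ω₂e^{iθ₂}+r₃ω₃e^{iθ₃}=r₄ω₄e^{iθ₄}.
Eliminating the other unknown: ω₄ = r₂ω₂ sin(θ₂−θ₃) / [r₄ sin(θ₄−θ₃)].
Numerator sine = +0.99649; denominator sine = -0.99434.
Result = 0.0356·6.912·(+0.99649) / (0.0625·(-0.99434)) = -3.9453 rad/s; magnitude 3.9453 rad/s.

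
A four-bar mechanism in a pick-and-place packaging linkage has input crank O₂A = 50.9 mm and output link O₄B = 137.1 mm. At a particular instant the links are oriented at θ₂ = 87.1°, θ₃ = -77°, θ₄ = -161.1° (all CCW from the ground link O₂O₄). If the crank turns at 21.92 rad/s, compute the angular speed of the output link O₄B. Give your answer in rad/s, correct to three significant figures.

ω₂ = 21.92 rad/s
Differentiating the loop-closure r₂e^{iθ₂}+r₃e^{iθ₃}=r₁+r₄e^{iθ₄} gives r₂ω₂e^{iθ₂}+r₃ω₃e^{iθ₃}=r₄ω₄e^{iθ₄}.
Eliminating the other unknown: ω₄ = r₂ω₂ sin(θ₂−θ₃) / [r₄ sin(θ₄−θ₃)].
Numerator sine = +0.27396; denominator sine = -0.99470.
Result = 0.0509·21.92·(+0.27396) / (0.1371·(-0.99470)) = -2.2414 rad/s; magnitude 2.2414 rad/s.

2.24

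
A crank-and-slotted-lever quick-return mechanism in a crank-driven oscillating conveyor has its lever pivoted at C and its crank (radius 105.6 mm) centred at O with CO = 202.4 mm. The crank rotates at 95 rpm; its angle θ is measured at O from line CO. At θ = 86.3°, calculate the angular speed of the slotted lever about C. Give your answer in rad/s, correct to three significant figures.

2.27

ω = 9.948 rad/s (from 95 rpm).
Crank pin A relative to C: A = (d + r cosθ, r sinθ); lever angle φ = atan2(r sinθ, d + r cosθ).
Differentiating tanφ: φ̇ = rω(d cosθ + r)/(d² + r² + 2dr cosθ).
d² + r² + 2dr cosθ = |CA|² = 0.0548757 m²;  d cosθ + r = +0.11866 m.
|ω_lever| = |0.1056·9.948·+0.11866| / 0.0548757 = 2.2717 rad/s.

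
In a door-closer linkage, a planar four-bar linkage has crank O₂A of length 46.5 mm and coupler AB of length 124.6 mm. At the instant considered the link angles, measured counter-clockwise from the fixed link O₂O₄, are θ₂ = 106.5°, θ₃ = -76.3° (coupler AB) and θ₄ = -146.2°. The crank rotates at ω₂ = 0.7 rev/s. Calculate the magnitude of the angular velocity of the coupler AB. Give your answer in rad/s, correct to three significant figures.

ω₂ = 4.398 rad/s (from 0.7 rev/s).
Differentiating the loop-closure r₂e^{iθ₂}+r₃e^{iθ₃}=r₁+r₄e^{iθ₄} gives r₂ω₂e^{iθ₂}+r₃ω₃e^{iθ₃}=r₄ω₄e^{iθ₄}.
Eliminating the other unknown: ω₃ = r₂ω₂ sin(θ₄−θ₂) / [r₃ sin(θ₃−θ₄)].
Numerator sine = +0.95476; denominator sine = +0.93909.
Result = 0.0465·4.398·(+0.95476) / (0.1246·(+0.93909)) = +1.6688 rad/s; magnitude 1.6688 rad/s.

1.67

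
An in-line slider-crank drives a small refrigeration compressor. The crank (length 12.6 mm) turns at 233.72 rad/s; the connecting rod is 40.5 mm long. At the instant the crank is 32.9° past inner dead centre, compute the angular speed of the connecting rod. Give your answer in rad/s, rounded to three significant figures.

61.9

ω = 233.7 rad/s
The rod makes angle φ with the slider axis where L sinφ = r sinθ; differentiating, L cosφ·φ̇ = r ω cosθ.
L cosφ = √(L² − r² sin²θ) = 0.039918 m.
|ω_rod| = r ω |cosθ| / √(L² − r² sin²θ) = 0.0126·233.7·0.83962/0.039918 = 61.942 rad/s.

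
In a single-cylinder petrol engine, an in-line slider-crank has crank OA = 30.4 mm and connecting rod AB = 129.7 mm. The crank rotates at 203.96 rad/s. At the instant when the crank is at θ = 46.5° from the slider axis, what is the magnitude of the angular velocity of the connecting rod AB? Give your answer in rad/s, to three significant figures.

33.4

ω = 204 rad/s
The rod makes angle φ with the slider axis where L sinφ = r sinθ; differentiating, L cosφ·φ̇ = r ω cosθ.
L cosφ = √(L² − r² sin²θ) = 0.12781 m.
|ω_rod| = r ω |cosθ| / √(L² − r² sin²θ) = 0.0304·204·0.68835/0.12781 = 33.393 rad/s.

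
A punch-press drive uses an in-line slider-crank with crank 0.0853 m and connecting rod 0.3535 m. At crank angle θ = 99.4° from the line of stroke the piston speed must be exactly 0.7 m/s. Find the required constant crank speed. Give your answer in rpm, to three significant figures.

82.8

For an in-line slider-crank, |v_piston| = rω|sinθ|·[1 + r cosθ/√(L² − r² sin²θ)].
With r = 0.0853 m, L = 0.3535 m, θ = 99.4°: the bracketed kinematic factor |dx/dθ| = 0.08074 m.
ω = v/|dx/dθ| = 0.7/0.08074 = 8.6698 rad/s.
N = 60ω/(2π) = 82.791 rpm.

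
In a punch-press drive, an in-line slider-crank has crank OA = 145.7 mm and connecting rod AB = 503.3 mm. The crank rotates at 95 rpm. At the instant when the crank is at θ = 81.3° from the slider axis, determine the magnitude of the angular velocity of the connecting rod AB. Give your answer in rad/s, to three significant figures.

0.455

ω = 9.948 rad/s (converted from 95 rpm).
The rod makes angle φ with the slider axis where L sinφ = r sinθ; differentiating, L cosφ·φ̇ = r ω cosθ.
L cosφ = √(L² − r² sin²θ) = 0.48225 m.
|ω_rod| = r ω |cosθ| / √(L² − r² sin²θ) = 0.1457·9.948·0.15126/0.48225 = 0.45464 rad/s.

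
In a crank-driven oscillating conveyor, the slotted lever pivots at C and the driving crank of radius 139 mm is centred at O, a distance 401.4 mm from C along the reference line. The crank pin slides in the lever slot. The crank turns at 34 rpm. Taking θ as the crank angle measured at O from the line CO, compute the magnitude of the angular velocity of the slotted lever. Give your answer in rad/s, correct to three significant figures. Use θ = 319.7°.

0.830

ω = 3.56 rad/s (from 34 rpm).
Crank pin A relative to C: A = (d + r cosθ, r sinθ); lever angle φ = atan2(r sinθ, d + r cosθ).
Differentiating tanφ: φ̇ = rω(d cosθ + r)/(d² + r² + 2dr cosθ).
d² + r² + 2dr cosθ = |CA|² = 0.265549 m²;  d cosθ + r = +0.44514 m.
|ω_lever| = |0.139·3.56·+0.44514| / 0.265549 = 0.8296 rad/s.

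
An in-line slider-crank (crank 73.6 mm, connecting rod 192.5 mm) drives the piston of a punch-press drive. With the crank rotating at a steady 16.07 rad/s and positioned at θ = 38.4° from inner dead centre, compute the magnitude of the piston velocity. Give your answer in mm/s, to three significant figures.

961

ω = 16.07 rad/s
For an in-line slider-crank, x = r cosθ + √(L² − r² sin²θ), so v = −rω sinθ·[1 + r cosθ/√(L² − r² sin²θ)].
With r = 0.0736 m, L = 0.1925 m, θ = 38.4°: √(L² − r² sin²θ) = 0.18699 m.
v = −0.0736·16.07·0.62115·[1 + 0.0736·0.78369/0.18699] = -0.96128 m/s.
|v| = 0.96128 m/s = 961.28 mm/s.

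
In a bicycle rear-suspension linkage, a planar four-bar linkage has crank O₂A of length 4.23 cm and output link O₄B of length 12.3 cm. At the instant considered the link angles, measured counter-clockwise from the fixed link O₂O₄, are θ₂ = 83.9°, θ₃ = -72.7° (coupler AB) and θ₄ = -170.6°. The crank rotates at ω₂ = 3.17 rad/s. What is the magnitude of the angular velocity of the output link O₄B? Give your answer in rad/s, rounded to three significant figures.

0.437

ω₂ = 3.17 rad/s
Differentiating the loop-closure r₂e^{iθ₂}+r₃e^{iθ₃}=r₁+r₄e^{iθ₄} gives r₂ω₂e^{iθ₂}+r₃ω₃e^{iθ₃}=r₄ω₄e^{iθ₄}.
Eliminating the other unknown: ω₄ = r₂ω₂ sin(θ₂−θ₃) / [r₄ sin(θ₄−θ₃)].
Numerator sine = +0.39715; denominator sine = -0.99051.
Result = 0.0423·3.17·(+0.39715) / (0.123·(-0.99051)) = -0.43711 rad/s; magnitude 0.43711 rad/s.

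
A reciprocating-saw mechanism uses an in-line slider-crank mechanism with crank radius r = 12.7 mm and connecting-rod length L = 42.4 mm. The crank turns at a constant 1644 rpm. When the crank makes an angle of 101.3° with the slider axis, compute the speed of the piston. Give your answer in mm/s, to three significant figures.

2010

ω = 2π·1644/60 = 172.2 rad/s
For an in-line slider-crank, x = r cosθ + √(L² − r² sin²θ), so v = −rω sinθ·[1 + r cosθ/√(L² − r² sin²θ)].
With r = 0.0127 m, L = 0.0424 m, θ = 101.3°: √(L² − r² sin²θ) = 0.04053 m.
v = −0.0127·172.2·0.98061·[1 + 0.0127·-0.19595/0.04053] = -2.0124 m/s.
|v| = 2.0124 m/s = 2012.4 mm/s.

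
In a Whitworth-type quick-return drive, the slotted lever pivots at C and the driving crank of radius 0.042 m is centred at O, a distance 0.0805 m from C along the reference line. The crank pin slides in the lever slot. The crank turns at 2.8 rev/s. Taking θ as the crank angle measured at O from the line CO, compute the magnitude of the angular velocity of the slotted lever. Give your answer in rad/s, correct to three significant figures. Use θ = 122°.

0.104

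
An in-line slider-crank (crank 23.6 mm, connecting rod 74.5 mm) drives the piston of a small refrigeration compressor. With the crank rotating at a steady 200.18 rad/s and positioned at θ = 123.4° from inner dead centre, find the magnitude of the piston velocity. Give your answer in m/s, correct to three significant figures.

ω = 200.2 rad/s
For an in-line slider-crank, x = r cosθ + √(L² − r² sin²θ), so v = −rω sinθ·[1 + r cosθ/√(L² − r² sin²θ)].
With r = 0.0236 m, L = 0.0745 m, θ = 123.4°: √(L² − r² sin²θ) = 0.071848 m.
v = −0.0236·200.2·0.83485·[1 + 0.0236·-0.55048/0.071848] = -3.2309 m/s.
|v| = 3.2309 m/s.

3.23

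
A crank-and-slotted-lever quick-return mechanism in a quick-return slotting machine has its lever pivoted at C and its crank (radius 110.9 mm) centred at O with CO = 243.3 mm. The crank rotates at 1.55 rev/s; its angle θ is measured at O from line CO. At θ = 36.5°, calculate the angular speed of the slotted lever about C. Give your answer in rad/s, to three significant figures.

2.88

ω = 9.739 rad/s (from 1.55 rev/s).
Crank pin A relative to C: A = (d + r cosθ, r sinθ); lever angle φ = atan2(r sinθ, d + r cosθ).
Differentiating tanφ: φ̇ = rω(d cosθ + r)/(d² + r² + 2dr cosθ).
d² + r² + 2dr cosθ = |CA|² = 0.114873 m²;  d cosθ + r = +0.30648 m.
|ω_lever| = |0.1109·9.739·+0.30648| / 0.114873 = 2.8815 rad/s.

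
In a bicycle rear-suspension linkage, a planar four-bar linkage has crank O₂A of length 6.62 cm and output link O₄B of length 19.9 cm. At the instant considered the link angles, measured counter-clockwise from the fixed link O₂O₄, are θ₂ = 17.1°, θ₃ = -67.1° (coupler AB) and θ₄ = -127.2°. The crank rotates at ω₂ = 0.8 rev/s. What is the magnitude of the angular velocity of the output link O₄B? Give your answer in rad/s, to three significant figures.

1.92

ω₂ = 5.027 rad/s (from 0.8 rev/s).
Differentiating the loop-closure r₂e^{iθ₂}+r₃e^{iθ₃}=r₁+r₄e^{iθ₄} gives r₂ω₂e^{iθ₂}+r₃ω₃e^{iθ₃}=r₄ω₄e^{iθ₄}.
Eliminating the other unknown: ω₄ = r₂ω₂ sin(θ₂−θ₃) / [r₄ sin(θ₄−θ₃)].
Numerator sine = +0.99488; denominator sine = -0.86690.
Result = 0.0662·5.027·(+0.99488) / (0.199·(-0.86690)) = -1.919 rad/s; magnitude 1.919 rad/s.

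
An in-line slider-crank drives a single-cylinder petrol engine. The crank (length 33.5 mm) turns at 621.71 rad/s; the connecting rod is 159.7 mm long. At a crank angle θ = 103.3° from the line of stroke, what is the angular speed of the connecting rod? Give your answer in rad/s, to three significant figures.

30.6

ω = 621.7 rad/s
The rod makes angle φ with the slider axis where L sinφ = r sinθ; differentiating, L cosφ·φ̇ = r ω cosθ.
L cosφ = √(L² − r² sin²θ) = 0.15634 m.
|ω_rod| = r ω |cosθ| / √(L² − r² sin²θ) = 0.0335·621.7·0.23005/0.15634 = 30.647 rad/s.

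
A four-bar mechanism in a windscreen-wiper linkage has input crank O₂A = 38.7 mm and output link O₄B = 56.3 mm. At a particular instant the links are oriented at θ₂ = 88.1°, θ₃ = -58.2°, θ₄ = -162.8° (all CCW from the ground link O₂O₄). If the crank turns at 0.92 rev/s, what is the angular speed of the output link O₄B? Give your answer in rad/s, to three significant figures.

ω₂ = 5.781 rad/s (from 0.92 rev/s).
Differentiating the loop-closure r₂e^{iθ₂}+r₃e^{iθ₃}=r₁+r₄e^{iθ₄} gives r₂ω₂e^{iθ₂}+r₃ω₃e^{iθ₃}=r₄ω₄e^{iθ₄}.
Eliminating the other unknown: ω₄ = r₂ω₂ sin(θ₂−θ₃) / [r₄ sin(θ₄−θ₃)].
Numerator sine = +0.55484; denominator sine = -0.96771.
Result = 0.0387·5.781·(+0.55484) / (0.0563·(-0.96771)) = -2.2782 rad/s; magnitude 2.2782 rad/s.

2.28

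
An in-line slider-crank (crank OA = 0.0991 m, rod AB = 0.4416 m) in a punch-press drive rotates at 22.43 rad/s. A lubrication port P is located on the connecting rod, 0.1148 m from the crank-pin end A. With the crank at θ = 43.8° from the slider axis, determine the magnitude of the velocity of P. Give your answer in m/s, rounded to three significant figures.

2.00

ω = 22.43 rad/s.  Crank-pin speed |V_A| = rω = 2.2228 m/s, perpendicular to OA.
Rod angle: sinφ = −(r/L) sinθ ⇒ φ = -8.936°; ω_rod = −rω cosθ/√(L²−r²sin²θ) = -3.6776 rad/s.
V_P = V_A + ω_rod × AP, with AP = 0.1148 m along the rod.
Components: V_Px = −rω sinθ − a·ω_rod·sinφ = -1.6041 m/s;  V_Py = rω cosθ + a·ω_rod·cosφ = +1.1873 m/s.
|V_P| = √(V_Px² + V_Py²) = 1.9957 m/s.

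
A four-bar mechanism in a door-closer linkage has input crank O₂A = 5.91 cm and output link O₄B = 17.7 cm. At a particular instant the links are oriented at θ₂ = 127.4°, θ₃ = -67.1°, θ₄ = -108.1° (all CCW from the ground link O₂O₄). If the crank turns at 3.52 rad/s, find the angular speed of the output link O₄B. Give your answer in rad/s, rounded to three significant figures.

0.449

ω₂ = 3.52 rad/s
Differentiating the loop-closure r₂e^{iθ₂}+r₃e^{iθ₃}=r₁+r₄e^{iθ₄} gives r₂ω₂e^{iθ₂}+r₃ω₃e^{iθ₃}=r₄ω₄e^{iθ₄}.
Eliminating the other unknown: ω₄ = r₂ω₂ sin(θ₂−θ₃) / [r₄ sin(θ₄−θ₃)].
Numerator sine = -0.25038; denominator sine = -0.65606.
Result = 0.0591·3.52·(-0.25038) / (0.177·(-0.65606)) = +0.44855 rad/s; magnitude 0.44855 rad/s.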